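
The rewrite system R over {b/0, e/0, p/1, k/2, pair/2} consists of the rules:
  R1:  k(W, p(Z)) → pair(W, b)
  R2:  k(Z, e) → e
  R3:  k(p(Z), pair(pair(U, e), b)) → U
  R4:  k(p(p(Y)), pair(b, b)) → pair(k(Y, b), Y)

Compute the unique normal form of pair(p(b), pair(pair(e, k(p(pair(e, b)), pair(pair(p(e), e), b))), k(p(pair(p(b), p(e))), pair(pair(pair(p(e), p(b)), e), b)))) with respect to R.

pair(p(b), pair(pair(e, p(e)), pair(p(e), p(b))))

1. pair(p(b), pair(pair(e, k(p(pair(e, b)), pair(pair(p(e), e), b))), k(p(pair(p(b), p(e))), pair(pair(pair(p(e), p(b)), e), b))))  →  pair(p(b), pair(pair(e, p(e)), k(p(pair(p(b), p(e))), pair(pair(pair(p(e), p(b)), e), b))))   [R3 at 2.1.2]
2. pair(p(b), pair(pair(e, p(e)), k(p(pair(p(b), p(e))), pair(pair(pair(p(e), p(b)), e), b))))  →  pair(p(b), pair(pair(e, p(e)), pair(p(e), p(b))))   [R3 at 2.2]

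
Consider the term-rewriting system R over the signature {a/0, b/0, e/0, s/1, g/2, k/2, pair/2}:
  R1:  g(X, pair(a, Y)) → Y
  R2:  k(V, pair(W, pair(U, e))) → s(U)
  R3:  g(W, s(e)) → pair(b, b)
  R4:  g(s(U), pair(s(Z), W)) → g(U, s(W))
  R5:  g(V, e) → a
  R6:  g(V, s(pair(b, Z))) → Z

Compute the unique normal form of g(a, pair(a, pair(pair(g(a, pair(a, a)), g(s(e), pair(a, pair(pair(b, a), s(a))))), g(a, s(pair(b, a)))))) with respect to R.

pair(pair(a, pair(pair(b, a), s(a))), a)

1. g(a, pair(a, pair(pair(g(a, pair(a, a)), g(s(e), pair(a, pair(pair(b, a), s(a))))), g(a, s(pair(b, a))))))  →  pair(pair(g(a, pair(a, a)), g(s(e), pair(a, pair(pair(b, a), s(a))))), g(a, s(pair(b, a))))   [R1 at ε]
2. pair(pair(g(a, pair(a, a)), g(s(e), pair(a, pair(pair(b, a), s(a))))), g(a, s(pair(b, a))))  →  pair(pair(a, g(s(e), pair(a, pair(pair(b, a), s(a))))), g(a, s(pair(b, a))))   [R1 at 1.1]
3. pair(pair(a, g(s(e), pair(a, pair(pair(b, a), s(a))))), g(a, s(pair(b, a))))  →  pair(pair(a, pair(pair(b, a), s(a))), g(a, s(pair(b, a))))   [R1 at 1.2]
4. pair(pair(a, pair(pair(b, a), s(a))), g(a, s(pair(b, a))))  →  pair(pair(a, pair(pair(b, a), s(a))), a)   [R6 at 2]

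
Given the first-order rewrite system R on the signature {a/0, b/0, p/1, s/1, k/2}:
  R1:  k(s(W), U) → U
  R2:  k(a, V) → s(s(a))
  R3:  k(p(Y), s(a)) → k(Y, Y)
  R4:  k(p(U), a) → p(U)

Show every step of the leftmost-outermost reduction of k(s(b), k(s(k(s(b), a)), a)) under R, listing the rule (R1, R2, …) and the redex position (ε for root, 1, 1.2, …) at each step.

a

1. k(s(b), k(s(k(s(b), a)), a))  →  k(s(k(s(b), a)), a)   [R1 at ε]
2. k(s(k(s(b), a)), a)  →  a   [R1 at ε]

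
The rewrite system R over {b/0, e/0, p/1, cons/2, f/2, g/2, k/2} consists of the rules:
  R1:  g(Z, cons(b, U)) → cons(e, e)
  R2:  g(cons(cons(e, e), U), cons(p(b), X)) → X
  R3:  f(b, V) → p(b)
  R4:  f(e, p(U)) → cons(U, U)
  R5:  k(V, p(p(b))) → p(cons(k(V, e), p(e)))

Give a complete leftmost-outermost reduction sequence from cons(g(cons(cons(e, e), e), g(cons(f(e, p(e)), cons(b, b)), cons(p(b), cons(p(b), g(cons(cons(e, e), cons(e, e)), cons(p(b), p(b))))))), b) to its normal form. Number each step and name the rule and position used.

1. cons(g(cons(cons(e, e), e), g(cons(f(e, p(e)), cons(b, b)), cons(p(b), cons(p(b), g(cons(cons(e, e), cons(e, e)), cons(p(b), p(b))))))), b)  →  cons(g(cons(cons(e, e), e), g(cons(cons(e, e), cons(b, b)), cons(p(b), cons(p(b), g(cons(cons(e, e), cons(e, e)), cons(p(b), p(b))))))), b)   [R4 at 1.2.1.1]
2. cons(g(cons(cons(e, e), e), g(cons(cons(e, e), cons(b, b)), cons(p(b), cons(p(b), g(cons(cons(e, e), cons(e, e)), cons(p(b), p(b))))))), b)  →  cons(g(cons(cons(e, e), e), cons(p(b), g(cons(cons(e, e), cons(e, e)), cons(p(b), p(b))))), b)   [R2 at 1.2]
3. cons(g(cons(cons(e, e), e), cons(p(b), g(cons(cons(e, e), cons(e, e)), cons(p(b), p(b))))), b)  →  cons(g(cons(cons(e, e), cons(e, e)), cons(p(b), p(b))), b)   [R2 at 1]
4. cons(g(cons(cons(e, e), cons(e, e)), cons(p(b), p(b))), b)  →  cons(p(b), b)   [R2 at 1]

cons(p(b), b)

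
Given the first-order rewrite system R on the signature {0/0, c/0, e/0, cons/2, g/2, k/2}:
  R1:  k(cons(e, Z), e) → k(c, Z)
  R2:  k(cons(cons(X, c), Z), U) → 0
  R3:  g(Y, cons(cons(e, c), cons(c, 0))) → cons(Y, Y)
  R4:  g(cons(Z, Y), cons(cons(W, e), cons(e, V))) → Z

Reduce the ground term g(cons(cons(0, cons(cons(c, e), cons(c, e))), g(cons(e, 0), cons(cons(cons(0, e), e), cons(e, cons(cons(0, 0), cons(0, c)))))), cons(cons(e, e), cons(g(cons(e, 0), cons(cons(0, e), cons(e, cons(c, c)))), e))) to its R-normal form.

1. g(cons(cons(0, cons(cons(c, e), cons(c, e))), g(cons(e, 0), cons(cons(cons(0, e), e), cons(e, cons(cons(0, 0), cons(0, c)))))), cons(cons(e, e), cons(g(cons(e, 0), cons(cons(0, e), cons(e, cons(c, c)))), e)))  →  g(cons(cons(0, cons(cons(c, e), cons(c, e))), e), cons(cons(e, e), cons(g(cons(e, 0), cons(cons(0, e), cons(e, cons(c, c)))), e)))   [R4 at 1.2]
2. g(cons(cons(0, cons(cons(c, e), cons(c, e))), e), cons(cons(e, e), cons(g(cons(e, 0), cons(cons(0, e), cons(e, cons(c, c)))), e)))  →  g(cons(cons(0, cons(cons(c, e), cons(c, e))), e), cons(cons(e, e), cons(e, e)))   [R4 at 2.2.1]
3. g(cons(cons(0, cons(cons(c, e), cons(c, e))), e), cons(cons(e, e), cons(e, e)))  →  cons(0, cons(cons(c, e), cons(c, e)))   [R4 at ε]

cons(0, cons(cons(c, e), cons(c, e)))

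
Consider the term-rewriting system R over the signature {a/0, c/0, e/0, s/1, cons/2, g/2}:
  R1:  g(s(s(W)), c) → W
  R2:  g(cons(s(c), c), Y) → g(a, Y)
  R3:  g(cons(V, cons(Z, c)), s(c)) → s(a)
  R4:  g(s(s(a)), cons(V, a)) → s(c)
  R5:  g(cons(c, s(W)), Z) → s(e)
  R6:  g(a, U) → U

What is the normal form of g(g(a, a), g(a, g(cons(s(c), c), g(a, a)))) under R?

1. g(g(a, a), g(a, g(cons(s(c), c), g(a, a))))  →  g(a, g(a, g(cons(s(c), c), g(a, a))))   [R6 at 1]
2. g(a, g(a, g(cons(s(c), c), g(a, a))))  →  g(a, g(cons(s(c), c), g(a, a)))   [R6 at ε]
3. g(a, g(cons(s(c), c), g(a, a)))  →  g(cons(s(c), c), g(a, a))   [R6 at ε]
4. g(cons(s(c), c), g(a, a))  →  g(a, g(a, a))   [R2 at ε]
5. g(a, g(a, a))  →  g(a, a)   [R6 at ε]
6. g(a, a)  →  a   [R6 at ε]

a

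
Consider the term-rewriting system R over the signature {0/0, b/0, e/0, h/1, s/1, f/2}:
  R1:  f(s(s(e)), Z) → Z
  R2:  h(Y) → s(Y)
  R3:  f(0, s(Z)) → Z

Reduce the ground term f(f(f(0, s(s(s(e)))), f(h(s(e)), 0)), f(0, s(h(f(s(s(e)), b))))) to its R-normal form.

1. f(f(f(0, s(s(s(e)))), f(h(s(e)), 0)), f(0, s(h(f(s(s(e)), b)))))  →  f(f(s(s(e)), f(h(s(e)), 0)), f(0, s(h(f(s(s(e)), b)))))   [R3 at 1.1]
2. f(f(s(s(e)), f(h(s(e)), 0)), f(0, s(h(f(s(s(e)), b)))))  →  f(f(h(s(e)), 0), f(0, s(h(f(s(s(e)), b)))))   [R1 at 1]
3. f(f(h(s(e)), 0), f(0, s(h(f(s(s(e)), b)))))  →  f(f(s(s(e)), 0), f(0, s(h(f(s(s(e)), b)))))   [R2 at 1.1]
4. f(f(s(s(e)), 0), f(0, s(h(f(s(s(e)), b)))))  →  f(0, f(0, s(h(f(s(s(e)), b)))))   [R1 at 1]
5. f(0, f(0, s(h(f(s(s(e)), b)))))  →  f(0, h(f(s(s(e)), b)))   [R3 at 2]
6. f(0, h(f(s(s(e)), b)))  →  f(0, s(f(s(s(e)), b)))   [R2 at 2]
7. f(0, s(f(s(s(e)), b)))  →  f(s(s(e)), b)   [R3 at ε]
8. f(s(s(e)), b)  →  b   [R1 at ε]

b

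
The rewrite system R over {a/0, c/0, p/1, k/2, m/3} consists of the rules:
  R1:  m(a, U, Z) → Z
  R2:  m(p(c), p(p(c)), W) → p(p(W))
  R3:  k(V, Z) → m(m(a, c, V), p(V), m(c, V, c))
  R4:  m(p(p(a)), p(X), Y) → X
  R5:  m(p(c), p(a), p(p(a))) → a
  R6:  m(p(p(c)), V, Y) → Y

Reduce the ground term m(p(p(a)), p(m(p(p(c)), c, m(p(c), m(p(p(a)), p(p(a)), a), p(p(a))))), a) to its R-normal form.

a

1. m(p(p(a)), p(m(p(p(c)), c, m(p(c), m(p(p(a)), p(p(a)), a), p(p(a))))), a)  →  m(p(p(c)), c, m(p(c), m(p(p(a)), p(p(a)), a), p(p(a))))   [R4 at ε]
2. m(p(p(c)), c, m(p(c), m(p(p(a)), p(p(a)), a), p(p(a))))  →  m(p(c), m(p(p(a)), p(p(a)), a), p(p(a)))   [R6 at ε]
3. m(p(c), m(p(p(a)), p(p(a)), a), p(p(a)))  →  m(p(c), p(a), p(p(a)))   [R4 at 2]
4. m(p(c), p(a), p(p(a)))  →  a   [R5 at ε]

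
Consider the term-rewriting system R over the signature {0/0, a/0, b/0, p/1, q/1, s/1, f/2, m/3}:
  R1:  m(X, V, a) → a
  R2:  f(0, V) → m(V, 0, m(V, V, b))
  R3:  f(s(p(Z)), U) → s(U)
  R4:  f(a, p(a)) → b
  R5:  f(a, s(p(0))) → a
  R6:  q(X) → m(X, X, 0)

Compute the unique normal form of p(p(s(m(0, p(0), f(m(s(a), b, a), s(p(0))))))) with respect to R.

p(p(s(a)))

1. p(p(s(m(0, p(0), f(m(s(a), b, a), s(p(0)))))))  →  p(p(s(m(0, p(0), f(a, s(p(0)))))))   [R1 at 1.1.1.3.1]
2. p(p(s(m(0, p(0), f(a, s(p(0)))))))  →  p(p(s(m(0, p(0), a))))   [R5 at 1.1.1.3]
3. p(p(s(m(0, p(0), a))))  →  p(p(s(a)))   [R1 at 1.1.1]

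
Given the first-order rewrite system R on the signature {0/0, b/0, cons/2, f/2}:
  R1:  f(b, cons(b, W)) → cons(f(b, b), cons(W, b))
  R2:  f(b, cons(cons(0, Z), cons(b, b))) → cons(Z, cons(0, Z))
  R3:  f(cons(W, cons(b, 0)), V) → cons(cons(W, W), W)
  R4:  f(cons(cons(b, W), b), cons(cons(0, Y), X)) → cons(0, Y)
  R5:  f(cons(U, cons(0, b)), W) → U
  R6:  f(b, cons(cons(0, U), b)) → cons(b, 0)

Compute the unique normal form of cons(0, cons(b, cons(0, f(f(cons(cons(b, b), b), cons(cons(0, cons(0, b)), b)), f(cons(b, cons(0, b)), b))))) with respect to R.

cons(0, cons(b, cons(0, 0)))

1. cons(0, cons(b, cons(0, f(f(cons(cons(b, b), b), cons(cons(0, cons(0, b)), b)), f(cons(b, cons(0, b)), b)))))  →  cons(0, cons(b, cons(0, f(cons(0, cons(0, b)), f(cons(b, cons(0, b)), b)))))   [R4 at 2.2.2.1]
2. cons(0, cons(b, cons(0, f(cons(0, cons(0, b)), f(cons(b, cons(0, b)), b)))))  →  cons(0, cons(b, cons(0, 0)))   [R5 at 2.2.2]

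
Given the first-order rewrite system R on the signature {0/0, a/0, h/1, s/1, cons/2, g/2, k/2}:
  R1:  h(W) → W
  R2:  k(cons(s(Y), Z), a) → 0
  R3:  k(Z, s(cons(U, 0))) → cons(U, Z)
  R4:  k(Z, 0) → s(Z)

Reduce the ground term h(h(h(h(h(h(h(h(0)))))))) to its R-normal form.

0

1. h(h(h(h(h(h(h(h(0))))))))  →  h(h(h(h(h(h(h(0)))))))   [R1 at ε]
2. h(h(h(h(h(h(h(0)))))))  →  h(h(h(h(h(h(0))))))   [R1 at ε]
3. h(h(h(h(h(h(0))))))  →  h(h(h(h(h(0)))))   [R1 at ε]
4. h(h(h(h(h(0)))))  →  h(h(h(h(0))))   [R1 at ε]
5. h(h(h(h(0))))  →  h(h(h(0)))   [R1 at ε]
6. h(h(h(0)))  →  h(h(0))   [R1 at ε]
7. h(h(0))  →  h(0)   [R1 at ε]
8. h(0)  →  0   [R1 at ε]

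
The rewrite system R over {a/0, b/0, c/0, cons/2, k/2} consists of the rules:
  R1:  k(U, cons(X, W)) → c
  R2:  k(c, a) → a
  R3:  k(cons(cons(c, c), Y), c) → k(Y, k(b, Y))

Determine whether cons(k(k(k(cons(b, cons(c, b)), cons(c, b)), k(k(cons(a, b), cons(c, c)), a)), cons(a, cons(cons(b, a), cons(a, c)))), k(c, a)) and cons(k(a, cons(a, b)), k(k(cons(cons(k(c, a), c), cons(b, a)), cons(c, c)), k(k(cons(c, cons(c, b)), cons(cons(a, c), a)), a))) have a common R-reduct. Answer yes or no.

Reduce t₁ = cons(k(k(k(cons(b, cons(c, b)), cons(c, b)), k(k(cons(a, b), cons(c, c)), a)), cons(a, cons(cons(b, a), cons(a, c)))), k(c, a)):
1. cons(k(k(k(cons(b, cons(c, b)), cons(c, b)), k(k(cons(a, b), cons(c, c)), a)), cons(a, cons(cons(b, a), cons(a, c)))), k(c, a))  →  cons(c, k(c, a))   [R1 at 1]
2. cons(c, k(c, a))  →  cons(c, a)   [R2 at 2]

Reduce t₂ = cons(k(a, cons(a, b)), k(k(cons(cons(k(c, a), c), cons(b, a)), cons(c, c)), k(k(cons(c, cons(c, b)), cons(cons(a, c), a)), a))):
1. cons(k(a, cons(a, b)), k(k(cons(cons(k(c, a), c), cons(b, a)), cons(c, c)), k(k(cons(c, cons(c, b)), cons(cons(a, c), a)), a)))  →  cons(c, k(k(cons(cons(k(c, a), c), cons(b, a)), cons(c, c)), k(k(cons(c, cons(c, b)), cons(cons(a, c), a)), a)))   [R1 at 1]
2. cons(c, k(k(cons(cons(k(c, a), c), cons(b, a)), cons(c, c)), k(k(cons(c, cons(c, b)), cons(cons(a, c), a)), a)))  →  cons(c, k(c, k(k(cons(c, cons(c, b)), cons(cons(a, c), a)), a)))   [R1 at 2.1]
3. cons(c, k(c, k(k(cons(c, cons(c, b)), cons(cons(a, c), a)), a)))  →  cons(c, k(c, k(c, a)))   [R1 at 2.2.1]
4. cons(c, k(c, k(c, a)))  →  cons(c, k(c, a))   [R2 at 2.2]
5. cons(c, k(c, a))  →  cons(c, a)   [R2 at 2]

yes — NF(t₁) = cons(c, a), NF(t₂) = cons(c, a)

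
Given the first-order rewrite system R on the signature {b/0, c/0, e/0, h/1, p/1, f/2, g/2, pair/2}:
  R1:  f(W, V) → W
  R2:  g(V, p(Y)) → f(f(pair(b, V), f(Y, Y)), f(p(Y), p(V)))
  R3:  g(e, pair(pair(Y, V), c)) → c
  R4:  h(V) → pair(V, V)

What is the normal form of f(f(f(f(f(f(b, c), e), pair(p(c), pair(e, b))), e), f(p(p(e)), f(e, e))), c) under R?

1. f(f(f(f(f(f(b, c), e), pair(p(c), pair(e, b))), e), f(p(p(e)), f(e, e))), c)  →  f(f(f(f(f(b, c), e), pair(p(c), pair(e, b))), e), f(p(p(e)), f(e, e)))   [R1 at ε]
2. f(f(f(f(f(b, c), e), pair(p(c), pair(e, b))), e), f(p(p(e)), f(e, e)))  →  f(f(f(f(b, c), e), pair(p(c), pair(e, b))), e)   [R1 at ε]
3. f(f(f(f(b, c), e), pair(p(c), pair(e, b))), e)  →  f(f(f(b, c), e), pair(p(c), pair(e, b)))   [R1 at ε]
4. f(f(f(b, c), e), pair(p(c), pair(e, b)))  →  f(f(b, c), e)   [R1 at ε]
5. f(f(b, c), e)  →  f(b, c)   [R1 at ε]
6. f(b, c)  →  b   [R1 at ε]

b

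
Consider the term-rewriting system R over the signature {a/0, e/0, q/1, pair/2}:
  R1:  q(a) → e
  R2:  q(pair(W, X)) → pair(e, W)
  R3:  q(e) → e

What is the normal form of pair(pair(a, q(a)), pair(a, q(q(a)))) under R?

pair(pair(a, e), pair(a, e))

1. pair(pair(a, q(a)), pair(a, q(q(a))))  →  pair(pair(a, e), pair(a, q(q(a))))   [R1 at 1.2]
2. pair(pair(a, e), pair(a, q(q(a))))  →  pair(pair(a, e), pair(a, q(e)))   [R1 at 2.2.1]
3. pair(pair(a, e), pair(a, q(e)))  →  pair(pair(a, e), pair(a, e))   [R3 at 2.2]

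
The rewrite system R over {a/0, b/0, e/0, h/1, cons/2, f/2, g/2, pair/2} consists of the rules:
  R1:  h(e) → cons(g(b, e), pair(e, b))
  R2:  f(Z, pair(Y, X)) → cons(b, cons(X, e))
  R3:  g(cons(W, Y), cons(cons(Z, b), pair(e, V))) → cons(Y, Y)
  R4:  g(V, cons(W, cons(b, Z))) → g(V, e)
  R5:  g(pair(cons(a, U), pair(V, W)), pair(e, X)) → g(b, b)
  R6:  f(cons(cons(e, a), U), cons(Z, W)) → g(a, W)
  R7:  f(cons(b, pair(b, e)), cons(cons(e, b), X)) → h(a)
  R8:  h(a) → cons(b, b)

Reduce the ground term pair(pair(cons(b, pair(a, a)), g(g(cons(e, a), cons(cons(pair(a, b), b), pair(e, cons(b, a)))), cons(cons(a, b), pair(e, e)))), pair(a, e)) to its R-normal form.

1. pair(pair(cons(b, pair(a, a)), g(g(cons(e, a), cons(cons(pair(a, b), b), pair(e, cons(b, a)))), cons(cons(a, b), pair(e, e)))), pair(a, e))  →  pair(pair(cons(b, pair(a, a)), g(cons(a, a), cons(cons(a, b), pair(e, e)))), pair(a, e))   [R3 at 1.2.1]
2. pair(pair(cons(b, pair(a, a)), g(cons(a, a), cons(cons(a, b), pair(e, e)))), pair(a, e))  →  pair(pair(cons(b, pair(a, a)), cons(a, a)), pair(a, e))   [R3 at 1.2]

pair(pair(cons(b, pair(a, a)), cons(a, a)), pair(a, e))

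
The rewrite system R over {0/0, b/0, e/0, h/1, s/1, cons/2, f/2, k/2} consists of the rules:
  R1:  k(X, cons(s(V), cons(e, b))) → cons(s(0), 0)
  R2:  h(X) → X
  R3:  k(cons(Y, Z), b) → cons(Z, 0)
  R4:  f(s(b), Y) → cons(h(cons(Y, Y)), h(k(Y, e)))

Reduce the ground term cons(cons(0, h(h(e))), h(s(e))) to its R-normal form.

1. cons(cons(0, h(h(e))), h(s(e)))  →  cons(cons(0, h(e)), h(s(e)))   [R2 at 1.2]
2. cons(cons(0, h(e)), h(s(e)))  →  cons(cons(0, e), h(s(e)))   [R2 at 1.2]
3. cons(cons(0, e), h(s(e)))  →  cons(cons(0, e), s(e))   [R2 at 2]

cons(cons(0, e), s(e))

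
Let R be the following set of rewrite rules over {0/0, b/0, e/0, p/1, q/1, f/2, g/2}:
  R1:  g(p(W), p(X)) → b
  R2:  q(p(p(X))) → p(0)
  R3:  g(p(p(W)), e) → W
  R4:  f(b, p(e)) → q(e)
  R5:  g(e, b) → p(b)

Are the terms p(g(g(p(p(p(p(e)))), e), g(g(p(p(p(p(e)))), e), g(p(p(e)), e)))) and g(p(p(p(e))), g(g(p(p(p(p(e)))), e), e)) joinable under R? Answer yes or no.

yes — NF(t₁) = p(e), NF(t₂) = p(e)

Reduce t₁ = p(g(g(p(p(p(p(e)))), e), g(g(p(p(p(p(e)))), e), g(p(p(e)), e)))):
1. p(g(g(p(p(p(p(e)))), e), g(g(p(p(p(p(e)))), e), g(p(p(e)), e))))  →  p(g(p(p(e)), g(g(p(p(p(p(e)))), e), g(p(p(e)), e))))   [R3 at 1.1]
2. p(g(p(p(e)), g(g(p(p(p(p(e)))), e), g(p(p(e)), e))))  →  p(g(p(p(e)), g(p(p(e)), g(p(p(e)), e))))   [R3 at 1.2.1]
3. p(g(p(p(e)), g(p(p(e)), g(p(p(e)), e))))  →  p(g(p(p(e)), g(p(p(e)), e)))   [R3 at 1.2.2]
4. p(g(p(p(e)), g(p(p(e)), e)))  →  p(g(p(p(e)), e))   [R3 at 1.2]
5. p(g(p(p(e)), e))  →  p(e)   [R3 at 1]

Reduce t₂ = g(p(p(p(e))), g(g(p(p(p(p(e)))), e), e)):
1. g(p(p(p(e))), g(g(p(p(p(p(e)))), e), e))  →  g(p(p(p(e))), g(p(p(e)), e))   [R3 at 2.1]
2. g(p(p(p(e))), g(p(p(e)), e))  →  g(p(p(p(e))), e)   [R3 at 2]
3. g(p(p(p(e))), e)  →  p(e)   [R3 at ε]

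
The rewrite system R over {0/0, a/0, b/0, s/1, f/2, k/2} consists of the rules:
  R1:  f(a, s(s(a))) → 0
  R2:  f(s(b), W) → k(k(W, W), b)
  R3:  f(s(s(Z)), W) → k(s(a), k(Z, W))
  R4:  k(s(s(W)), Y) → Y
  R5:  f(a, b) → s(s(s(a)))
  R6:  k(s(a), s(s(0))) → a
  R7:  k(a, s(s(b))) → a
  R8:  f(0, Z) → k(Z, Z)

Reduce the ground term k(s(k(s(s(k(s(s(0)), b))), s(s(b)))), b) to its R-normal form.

b

1. k(s(k(s(s(k(s(s(0)), b))), s(s(b)))), b)  →  k(s(s(s(b))), b)   [R4 at 1.1]
2. k(s(s(s(b))), b)  →  b   [R4 at ε]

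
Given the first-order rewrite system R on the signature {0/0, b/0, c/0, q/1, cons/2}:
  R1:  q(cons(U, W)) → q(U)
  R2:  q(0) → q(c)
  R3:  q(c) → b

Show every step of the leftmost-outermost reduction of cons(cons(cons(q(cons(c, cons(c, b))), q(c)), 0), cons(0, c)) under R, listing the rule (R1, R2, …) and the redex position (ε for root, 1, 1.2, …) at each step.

1. cons(cons(cons(q(cons(c, cons(c, b))), q(c)), 0), cons(0, c))  →  cons(cons(cons(q(c), q(c)), 0), cons(0, c))   [R1 at 1.1.1]
2. cons(cons(cons(q(c), q(c)), 0), cons(0, c))  →  cons(cons(cons(b, q(c)), 0), cons(0, c))   [R3 at 1.1.1]
3. cons(cons(cons(b, q(c)), 0), cons(0, c))  →  cons(cons(cons(b, b), 0), cons(0, c))   [R3 at 1.1.2]

cons(cons(cons(b, b), 0), cons(0, c))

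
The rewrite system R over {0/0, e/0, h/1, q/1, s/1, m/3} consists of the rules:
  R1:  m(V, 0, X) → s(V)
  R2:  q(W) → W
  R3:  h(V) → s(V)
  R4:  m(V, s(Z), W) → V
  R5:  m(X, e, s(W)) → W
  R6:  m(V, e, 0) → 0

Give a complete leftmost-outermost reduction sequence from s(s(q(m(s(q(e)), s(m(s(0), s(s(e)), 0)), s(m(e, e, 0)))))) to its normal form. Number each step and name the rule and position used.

1. s(s(q(m(s(q(e)), s(m(s(0), s(s(e)), 0)), s(m(e, e, 0))))))  →  s(s(m(s(q(e)), s(m(s(0), s(s(e)), 0)), s(m(e, e, 0)))))   [R2 at 1.1]
2. s(s(m(s(q(e)), s(m(s(0), s(s(e)), 0)), s(m(e, e, 0)))))  →  s(s(s(q(e))))   [R4 at 1.1]
3. s(s(s(q(e))))  →  s(s(s(e)))   [R2 at 1.1.1]

s(s(s(e)))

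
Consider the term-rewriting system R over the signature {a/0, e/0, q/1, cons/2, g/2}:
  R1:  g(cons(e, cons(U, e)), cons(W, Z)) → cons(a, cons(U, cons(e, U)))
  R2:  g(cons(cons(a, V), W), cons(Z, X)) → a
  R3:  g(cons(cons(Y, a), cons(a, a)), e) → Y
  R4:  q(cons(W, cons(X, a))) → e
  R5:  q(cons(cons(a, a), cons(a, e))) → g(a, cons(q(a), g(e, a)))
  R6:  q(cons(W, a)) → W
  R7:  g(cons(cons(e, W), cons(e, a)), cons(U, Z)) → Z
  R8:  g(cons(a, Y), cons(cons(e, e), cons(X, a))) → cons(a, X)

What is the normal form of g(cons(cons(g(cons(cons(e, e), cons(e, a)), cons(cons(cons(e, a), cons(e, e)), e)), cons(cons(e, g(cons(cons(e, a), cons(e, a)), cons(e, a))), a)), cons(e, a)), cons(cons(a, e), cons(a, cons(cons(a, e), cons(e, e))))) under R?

cons(a, cons(cons(a, e), cons(e, e)))

1. g(cons(cons(g(cons(cons(e, e), cons(e, a)), cons(cons(cons(e, a), cons(e, e)), e)), cons(cons(e, g(cons(cons(e, a), cons(e, a)), cons(e, a))), a)), cons(e, a)), cons(cons(a, e), cons(a, cons(cons(a, e), cons(e, e)))))  →  g(cons(cons(e, cons(cons(e, g(cons(cons(e, a), cons(e, a)), cons(e, a))), a)), cons(e, a)), cons(cons(a, e), cons(a, cons(cons(a, e), cons(e, e)))))   [R7 at 1.1.1]
2. g(cons(cons(e, cons(cons(e, g(cons(cons(e, a), cons(e, a)), cons(e, a))), a)), cons(e, a)), cons(cons(a, e), cons(a, cons(cons(a, e), cons(e, e)))))  →  cons(a, cons(cons(a, e), cons(e, e)))   [R7 at ε]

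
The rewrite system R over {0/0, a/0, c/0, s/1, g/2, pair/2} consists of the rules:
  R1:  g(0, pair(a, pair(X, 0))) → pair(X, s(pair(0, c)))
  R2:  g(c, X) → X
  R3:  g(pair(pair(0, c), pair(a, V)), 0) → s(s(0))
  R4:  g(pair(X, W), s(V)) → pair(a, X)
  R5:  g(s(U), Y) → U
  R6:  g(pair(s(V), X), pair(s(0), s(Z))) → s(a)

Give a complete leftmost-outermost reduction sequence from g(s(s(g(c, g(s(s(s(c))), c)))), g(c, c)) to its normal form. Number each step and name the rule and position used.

s(s(s(c)))

1. g(s(s(g(c, g(s(s(s(c))), c)))), g(c, c))  →  s(g(c, g(s(s(s(c))), c)))   [R5 at ε]
2. s(g(c, g(s(s(s(c))), c)))  →  s(g(s(s(s(c))), c))   [R2 at 1]
3. s(g(s(s(s(c))), c))  →  s(s(s(c)))   [R5 at 1]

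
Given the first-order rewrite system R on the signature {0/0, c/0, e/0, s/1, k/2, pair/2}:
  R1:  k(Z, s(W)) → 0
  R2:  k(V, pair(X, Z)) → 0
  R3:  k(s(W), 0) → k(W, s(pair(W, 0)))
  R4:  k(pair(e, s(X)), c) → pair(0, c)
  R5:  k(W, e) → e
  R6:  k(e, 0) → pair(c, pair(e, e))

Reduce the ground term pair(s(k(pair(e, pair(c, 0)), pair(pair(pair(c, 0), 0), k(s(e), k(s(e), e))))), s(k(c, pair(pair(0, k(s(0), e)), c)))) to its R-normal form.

pair(s(0), s(0))

1. pair(s(k(pair(e, pair(c, 0)), pair(pair(pair(c, 0), 0), k(s(e), k(s(e), e))))), s(k(c, pair(pair(0, k(s(0), e)), c))))  →  pair(s(0), s(k(c, pair(pair(0, k(s(0), e)), c))))   [R2 at 1.1]
2. pair(s(0), s(k(c, pair(pair(0, k(s(0), e)), c))))  →  pair(s(0), s(0))   [R2 at 2.1]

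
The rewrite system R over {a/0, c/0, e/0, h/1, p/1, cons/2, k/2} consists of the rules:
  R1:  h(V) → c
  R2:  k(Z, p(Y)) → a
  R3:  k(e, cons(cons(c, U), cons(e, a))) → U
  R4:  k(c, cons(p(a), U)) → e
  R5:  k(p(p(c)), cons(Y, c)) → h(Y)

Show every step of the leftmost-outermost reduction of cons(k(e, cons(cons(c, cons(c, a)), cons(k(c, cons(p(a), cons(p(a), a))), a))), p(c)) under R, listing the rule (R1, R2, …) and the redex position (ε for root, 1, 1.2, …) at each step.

cons(cons(c, a), p(c))

1. cons(k(e, cons(cons(c, cons(c, a)), cons(k(c, cons(p(a), cons(p(a), a))), a))), p(c))  →  cons(k(e, cons(cons(c, cons(c, a)), cons(e, a))), p(c))   [R4 at 1.2.2.1]
2. cons(k(e, cons(cons(c, cons(c, a)), cons(e, a))), p(c))  →  cons(cons(c, a), p(c))   [R3 at 1]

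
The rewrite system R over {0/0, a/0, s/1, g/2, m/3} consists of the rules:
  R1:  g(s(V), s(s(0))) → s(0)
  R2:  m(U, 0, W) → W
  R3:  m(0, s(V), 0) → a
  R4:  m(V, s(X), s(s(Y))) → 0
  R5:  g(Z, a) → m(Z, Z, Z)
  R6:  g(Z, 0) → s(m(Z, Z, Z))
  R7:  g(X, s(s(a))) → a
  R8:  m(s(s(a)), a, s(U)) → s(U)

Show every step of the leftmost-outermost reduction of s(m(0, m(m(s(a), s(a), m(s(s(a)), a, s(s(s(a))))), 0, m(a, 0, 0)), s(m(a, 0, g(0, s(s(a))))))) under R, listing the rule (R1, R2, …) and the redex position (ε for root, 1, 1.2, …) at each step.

1. s(m(0, m(m(s(a), s(a), m(s(s(a)), a, s(s(s(a))))), 0, m(a, 0, 0)), s(m(a, 0, g(0, s(s(a)))))))  →  s(m(0, m(a, 0, 0), s(m(a, 0, g(0, s(s(a)))))))   [R2 at 1.2]
2. s(m(0, m(a, 0, 0), s(m(a, 0, g(0, s(s(a)))))))  →  s(m(0, 0, s(m(a, 0, g(0, s(s(a)))))))   [R2 at 1.2]
3. s(m(0, 0, s(m(a, 0, g(0, s(s(a)))))))  →  s(s(m(a, 0, g(0, s(s(a))))))   [R2 at 1]
4. s(s(m(a, 0, g(0, s(s(a))))))  →  s(s(g(0, s(s(a)))))   [R2 at 1.1]
5. s(s(g(0, s(s(a)))))  →  s(s(a))   [R7 at 1.1]

s(s(a))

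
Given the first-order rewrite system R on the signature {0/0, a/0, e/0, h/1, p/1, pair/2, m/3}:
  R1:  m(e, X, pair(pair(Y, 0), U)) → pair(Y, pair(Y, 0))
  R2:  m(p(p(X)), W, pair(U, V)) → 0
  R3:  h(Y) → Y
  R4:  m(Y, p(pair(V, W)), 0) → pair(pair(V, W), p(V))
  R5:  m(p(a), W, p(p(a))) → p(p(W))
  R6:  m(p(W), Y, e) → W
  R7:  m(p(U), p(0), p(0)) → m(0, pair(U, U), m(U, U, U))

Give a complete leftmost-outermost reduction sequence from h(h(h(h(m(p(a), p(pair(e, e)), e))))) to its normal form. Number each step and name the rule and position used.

a

1. h(h(h(h(m(p(a), p(pair(e, e)), e)))))  →  h(h(h(m(p(a), p(pair(e, e)), e))))   [R3 at ε]
2. h(h(h(m(p(a), p(pair(e, e)), e))))  →  h(h(m(p(a), p(pair(e, e)), e)))   [R3 at ε]
3. h(h(m(p(a), p(pair(e, e)), e)))  →  h(m(p(a), p(pair(e, e)), e))   [R3 at ε]
4. h(m(p(a), p(pair(e, e)), e))  →  m(p(a), p(pair(e, e)), e)   [R3 at ε]
5. m(p(a), p(pair(e, e)), e)  →  a   [R6 at ε]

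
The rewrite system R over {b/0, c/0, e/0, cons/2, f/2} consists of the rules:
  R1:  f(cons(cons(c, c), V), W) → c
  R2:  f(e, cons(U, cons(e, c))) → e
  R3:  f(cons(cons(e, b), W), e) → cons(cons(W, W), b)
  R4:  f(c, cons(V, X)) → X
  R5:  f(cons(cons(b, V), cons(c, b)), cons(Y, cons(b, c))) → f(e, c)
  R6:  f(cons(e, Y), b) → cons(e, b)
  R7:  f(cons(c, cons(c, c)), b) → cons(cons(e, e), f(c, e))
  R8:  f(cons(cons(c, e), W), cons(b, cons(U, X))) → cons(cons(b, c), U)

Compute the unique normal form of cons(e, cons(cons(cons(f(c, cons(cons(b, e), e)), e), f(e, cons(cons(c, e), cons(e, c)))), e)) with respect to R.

cons(e, cons(cons(cons(e, e), e), e))

1. cons(e, cons(cons(cons(f(c, cons(cons(b, e), e)), e), f(e, cons(cons(c, e), cons(e, c)))), e))  →  cons(e, cons(cons(cons(e, e), f(e, cons(cons(c, e), cons(e, c)))), e))   [R4 at 2.1.1.1]
2. cons(e, cons(cons(cons(e, e), f(e, cons(cons(c, e), cons(e, c)))), e))  →  cons(e, cons(cons(cons(e, e), e), e))   [R2 at 2.1.2]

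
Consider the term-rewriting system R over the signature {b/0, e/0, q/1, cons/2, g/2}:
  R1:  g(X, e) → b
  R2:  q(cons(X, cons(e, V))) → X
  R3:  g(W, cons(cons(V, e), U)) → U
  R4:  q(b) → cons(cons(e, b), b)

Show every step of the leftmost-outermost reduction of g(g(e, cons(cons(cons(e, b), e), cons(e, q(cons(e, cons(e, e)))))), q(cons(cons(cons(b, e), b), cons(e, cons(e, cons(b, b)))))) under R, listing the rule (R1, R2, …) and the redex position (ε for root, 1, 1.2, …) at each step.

1. g(g(e, cons(cons(cons(e, b), e), cons(e, q(cons(e, cons(e, e)))))), q(cons(cons(cons(b, e), b), cons(e, cons(e, cons(b, b))))))  →  g(cons(e, q(cons(e, cons(e, e)))), q(cons(cons(cons(b, e), b), cons(e, cons(e, cons(b, b))))))   [R3 at 1]
2. g(cons(e, q(cons(e, cons(e, e)))), q(cons(cons(cons(b, e), b), cons(e, cons(e, cons(b, b))))))  →  g(cons(e, e), q(cons(cons(cons(b, e), b), cons(e, cons(e, cons(b, b))))))   [R2 at 1.2]
3. g(cons(e, e), q(cons(cons(cons(b, e), b), cons(e, cons(e, cons(b, b))))))  →  g(cons(e, e), cons(cons(b, e), b))   [R2 at 2]
4. g(cons(e, e), cons(cons(b, e), b))  →  b   [R3 at ε]

b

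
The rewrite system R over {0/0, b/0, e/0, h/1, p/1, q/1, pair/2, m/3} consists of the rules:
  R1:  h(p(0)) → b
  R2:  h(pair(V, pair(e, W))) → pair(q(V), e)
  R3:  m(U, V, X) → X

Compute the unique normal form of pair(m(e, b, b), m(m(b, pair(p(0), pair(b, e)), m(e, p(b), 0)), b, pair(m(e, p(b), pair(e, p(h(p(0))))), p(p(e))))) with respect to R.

pair(b, pair(pair(e, p(b)), p(p(e))))

1. pair(m(e, b, b), m(m(b, pair(p(0), pair(b, e)), m(e, p(b), 0)), b, pair(m(e, p(b), pair(e, p(h(p(0))))), p(p(e)))))  →  pair(b, m(m(b, pair(p(0), pair(b, e)), m(e, p(b), 0)), b, pair(m(e, p(b), pair(e, p(h(p(0))))), p(p(e)))))   [R3 at 1]
2. pair(b, m(m(b, pair(p(0), pair(b, e)), m(e, p(b), 0)), b, pair(m(e, p(b), pair(e, p(h(p(0))))), p(p(e)))))  →  pair(b, pair(m(e, p(b), pair(e, p(h(p(0))))), p(p(e))))   [R3 at 2]
3. pair(b, pair(m(e, p(b), pair(e, p(h(p(0))))), p(p(e))))  →  pair(b, pair(pair(e, p(h(p(0)))), p(p(e))))   [R3 at 2.1]
4. pair(b, pair(pair(e, p(h(p(0)))), p(p(e))))  →  pair(b, pair(pair(e, p(b)), p(p(e))))   [R1 at 2.1.2.1]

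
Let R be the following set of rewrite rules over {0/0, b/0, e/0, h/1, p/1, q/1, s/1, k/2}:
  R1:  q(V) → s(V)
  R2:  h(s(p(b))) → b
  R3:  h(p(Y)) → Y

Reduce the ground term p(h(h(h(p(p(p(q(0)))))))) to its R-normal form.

p(s(0))

1. p(h(h(h(p(p(p(q(0))))))))  →  p(h(h(p(p(q(0))))))   [R3 at 1.1.1]
2. p(h(h(p(p(q(0))))))  →  p(h(p(q(0))))   [R3 at 1.1]
3. p(h(p(q(0))))  →  p(q(0))   [R3 at 1]
4. p(q(0))  →  p(s(0))   [R1 at 1]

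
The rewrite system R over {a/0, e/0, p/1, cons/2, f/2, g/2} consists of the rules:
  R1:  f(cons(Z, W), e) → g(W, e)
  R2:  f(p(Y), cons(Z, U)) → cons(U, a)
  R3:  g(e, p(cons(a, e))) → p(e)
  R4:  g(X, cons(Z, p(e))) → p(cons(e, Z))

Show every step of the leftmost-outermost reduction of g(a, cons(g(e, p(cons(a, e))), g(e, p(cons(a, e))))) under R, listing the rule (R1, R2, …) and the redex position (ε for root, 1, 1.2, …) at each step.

p(cons(e, p(e)))

1. g(a, cons(g(e, p(cons(a, e))), g(e, p(cons(a, e)))))  →  g(a, cons(p(e), g(e, p(cons(a, e)))))   [R3 at 2.1]
2. g(a, cons(p(e), g(e, p(cons(a, e)))))  →  g(a, cons(p(e), p(e)))   [R3 at 2.2]
3. g(a, cons(p(e), p(e)))  →  p(cons(e, p(e)))   [R4 at ε]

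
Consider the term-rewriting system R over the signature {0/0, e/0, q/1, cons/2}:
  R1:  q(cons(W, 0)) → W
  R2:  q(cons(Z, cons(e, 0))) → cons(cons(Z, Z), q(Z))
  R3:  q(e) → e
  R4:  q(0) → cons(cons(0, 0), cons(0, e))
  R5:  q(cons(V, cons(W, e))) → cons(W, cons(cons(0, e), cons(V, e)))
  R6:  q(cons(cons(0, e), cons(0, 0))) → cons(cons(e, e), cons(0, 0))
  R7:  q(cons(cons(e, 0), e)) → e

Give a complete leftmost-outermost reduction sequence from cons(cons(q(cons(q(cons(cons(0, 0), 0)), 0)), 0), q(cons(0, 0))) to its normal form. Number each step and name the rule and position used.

cons(cons(cons(0, 0), 0), 0)

1. cons(cons(q(cons(q(cons(cons(0, 0), 0)), 0)), 0), q(cons(0, 0)))  →  cons(cons(q(cons(cons(0, 0), 0)), 0), q(cons(0, 0)))   [R1 at 1.1]
2. cons(cons(q(cons(cons(0, 0), 0)), 0), q(cons(0, 0)))  →  cons(cons(cons(0, 0), 0), q(cons(0, 0)))   [R1 at 1.1]
3. cons(cons(cons(0, 0), 0), q(cons(0, 0)))  →  cons(cons(cons(0, 0), 0), 0)   [R1 at 2]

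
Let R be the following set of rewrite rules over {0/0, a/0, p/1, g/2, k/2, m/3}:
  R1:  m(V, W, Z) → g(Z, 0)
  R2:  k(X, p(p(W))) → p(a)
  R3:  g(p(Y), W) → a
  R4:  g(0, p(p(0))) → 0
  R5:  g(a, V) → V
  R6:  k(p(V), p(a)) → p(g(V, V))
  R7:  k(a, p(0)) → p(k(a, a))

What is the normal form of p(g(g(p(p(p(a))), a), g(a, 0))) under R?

p(0)

1. p(g(g(p(p(p(a))), a), g(a, 0)))  →  p(g(a, g(a, 0)))   [R3 at 1.1]
2. p(g(a, g(a, 0)))  →  p(g(a, 0))   [R5 at 1]
3. p(g(a, 0))  →  p(0)   [R5 at 1]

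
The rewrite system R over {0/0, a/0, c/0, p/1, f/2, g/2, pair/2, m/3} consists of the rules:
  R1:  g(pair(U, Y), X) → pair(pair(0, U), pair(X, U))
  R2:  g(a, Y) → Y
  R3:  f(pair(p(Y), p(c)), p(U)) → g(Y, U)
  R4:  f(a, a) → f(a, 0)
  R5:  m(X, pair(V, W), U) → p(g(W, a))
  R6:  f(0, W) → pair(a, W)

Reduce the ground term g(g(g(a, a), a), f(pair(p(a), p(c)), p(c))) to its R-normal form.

1. g(g(g(a, a), a), f(pair(p(a), p(c)), p(c)))  →  g(g(a, a), f(pair(p(a), p(c)), p(c)))   [R2 at 1.1]
2. g(g(a, a), f(pair(p(a), p(c)), p(c)))  →  g(a, f(pair(p(a), p(c)), p(c)))   [R2 at 1]
3. g(a, f(pair(p(a), p(c)), p(c)))  →  f(pair(p(a), p(c)), p(c))   [R2 at ε]
4. f(pair(p(a), p(c)), p(c))  →  g(a, c)   [R3 at ε]
5. g(a, c)  →  c   [R2 at ε]

c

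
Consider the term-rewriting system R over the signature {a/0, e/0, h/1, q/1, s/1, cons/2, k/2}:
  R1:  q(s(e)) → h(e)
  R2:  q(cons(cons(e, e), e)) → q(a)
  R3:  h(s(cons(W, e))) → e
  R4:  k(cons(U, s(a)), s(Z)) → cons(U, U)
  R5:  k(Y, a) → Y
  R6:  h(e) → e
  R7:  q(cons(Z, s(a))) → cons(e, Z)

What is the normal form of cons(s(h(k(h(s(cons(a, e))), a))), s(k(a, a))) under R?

1. cons(s(h(k(h(s(cons(a, e))), a))), s(k(a, a)))  →  cons(s(h(h(s(cons(a, e))))), s(k(a, a)))   [R5 at 1.1.1]
2. cons(s(h(h(s(cons(a, e))))), s(k(a, a)))  →  cons(s(h(e)), s(k(a, a)))   [R3 at 1.1.1]
3. cons(s(h(e)), s(k(a, a)))  →  cons(s(e), s(k(a, a)))   [R6 at 1.1]
4. cons(s(e), s(k(a, a)))  →  cons(s(e), s(a))   [R5 at 2.1]

cons(s(e), s(a))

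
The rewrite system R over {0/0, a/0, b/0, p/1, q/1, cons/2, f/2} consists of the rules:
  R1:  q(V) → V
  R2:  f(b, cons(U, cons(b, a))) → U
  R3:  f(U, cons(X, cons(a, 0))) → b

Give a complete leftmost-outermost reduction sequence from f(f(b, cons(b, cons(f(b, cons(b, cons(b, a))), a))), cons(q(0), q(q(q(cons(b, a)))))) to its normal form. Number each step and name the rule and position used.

0

1. f(f(b, cons(b, cons(f(b, cons(b, cons(b, a))), a))), cons(q(0), q(q(q(cons(b, a))))))  →  f(f(b, cons(b, cons(b, a))), cons(q(0), q(q(q(cons(b, a))))))   [R2 at 1.2.2.1]
2. f(f(b, cons(b, cons(b, a))), cons(q(0), q(q(q(cons(b, a))))))  →  f(b, cons(q(0), q(q(q(cons(b, a))))))   [R2 at 1]
3. f(b, cons(q(0), q(q(q(cons(b, a))))))  →  f(b, cons(0, q(q(q(cons(b, a))))))   [R1 at 2.1]
4. f(b, cons(0, q(q(q(cons(b, a))))))  →  f(b, cons(0, q(q(cons(b, a)))))   [R1 at 2.2]
5. f(b, cons(0, q(q(cons(b, a)))))  →  f(b, cons(0, q(cons(b, a))))   [R1 at 2.2]
6. f(b, cons(0, q(cons(b, a))))  →  f(b, cons(0, cons(b, a)))   [R1 at 2.2]
7. f(b, cons(0, cons(b, a)))  →  0   [R2 at ε]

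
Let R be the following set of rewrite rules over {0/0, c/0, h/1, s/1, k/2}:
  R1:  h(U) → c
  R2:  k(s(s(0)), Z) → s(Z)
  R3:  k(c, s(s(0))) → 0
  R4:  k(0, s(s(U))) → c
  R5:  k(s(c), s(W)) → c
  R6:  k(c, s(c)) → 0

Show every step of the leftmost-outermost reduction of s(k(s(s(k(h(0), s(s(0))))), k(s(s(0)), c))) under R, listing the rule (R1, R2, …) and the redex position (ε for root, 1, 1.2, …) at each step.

s(s(s(c)))

1. s(k(s(s(k(h(0), s(s(0))))), k(s(s(0)), c)))  →  s(k(s(s(k(c, s(s(0))))), k(s(s(0)), c)))   [R1 at 1.1.1.1.1]
2. s(k(s(s(k(c, s(s(0))))), k(s(s(0)), c)))  →  s(k(s(s(0)), k(s(s(0)), c)))   [R3 at 1.1.1.1]
3. s(k(s(s(0)), k(s(s(0)), c)))  →  s(s(k(s(s(0)), c)))   [R2 at 1]
4. s(s(k(s(s(0)), c)))  →  s(s(s(c)))   [R2 at 1.1]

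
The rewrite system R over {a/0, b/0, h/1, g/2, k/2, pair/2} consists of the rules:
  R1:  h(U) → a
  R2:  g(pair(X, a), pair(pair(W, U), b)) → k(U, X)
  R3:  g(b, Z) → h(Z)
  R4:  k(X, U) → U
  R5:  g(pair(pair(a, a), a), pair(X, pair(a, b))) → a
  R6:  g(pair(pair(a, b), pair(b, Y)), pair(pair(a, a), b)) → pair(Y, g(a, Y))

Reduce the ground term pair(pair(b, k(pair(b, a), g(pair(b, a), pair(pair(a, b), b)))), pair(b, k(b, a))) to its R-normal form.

pair(pair(b, b), pair(b, a))

1. pair(pair(b, k(pair(b, a), g(pair(b, a), pair(pair(a, b), b)))), pair(b, k(b, a)))  →  pair(pair(b, g(pair(b, a), pair(pair(a, b), b))), pair(b, k(b, a)))   [R4 at 1.2]
2. pair(pair(b, g(pair(b, a), pair(pair(a, b), b))), pair(b, k(b, a)))  →  pair(pair(b, k(b, b)), pair(b, k(b, a)))   [R2 at 1.2]
3. pair(pair(b, k(b, b)), pair(b, k(b, a)))  →  pair(pair(b, b), pair(b, k(b, a)))   [R4 at 1.2]
4. pair(pair(b, b), pair(b, k(b, a)))  →  pair(pair(b, b), pair(b, a))   [R4 at 2.2]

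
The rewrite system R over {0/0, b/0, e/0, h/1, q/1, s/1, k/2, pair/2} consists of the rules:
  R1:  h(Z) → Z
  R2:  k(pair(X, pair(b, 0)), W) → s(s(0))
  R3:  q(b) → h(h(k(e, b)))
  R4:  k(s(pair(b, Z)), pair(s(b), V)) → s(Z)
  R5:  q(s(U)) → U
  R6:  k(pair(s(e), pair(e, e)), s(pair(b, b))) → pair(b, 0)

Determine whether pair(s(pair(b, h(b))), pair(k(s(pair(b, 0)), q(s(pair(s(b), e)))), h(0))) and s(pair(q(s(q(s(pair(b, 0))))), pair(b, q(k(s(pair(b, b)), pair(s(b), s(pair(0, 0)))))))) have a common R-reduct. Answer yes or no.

Reduce t₁ = pair(s(pair(b, h(b))), pair(k(s(pair(b, 0)), q(s(pair(s(b), e)))), h(0))):
1. pair(s(pair(b, h(b))), pair(k(s(pair(b, 0)), q(s(pair(s(b), e)))), h(0)))  →  pair(s(pair(b, b)), pair(k(s(pair(b, 0)), q(s(pair(s(b), e)))), h(0)))   [R1 at 1.1.2]
2. pair(s(pair(b, b)), pair(k(s(pair(b, 0)), q(s(pair(s(b), e)))), h(0)))  →  pair(s(pair(b, b)), pair(k(s(pair(b, 0)), pair(s(b), e)), h(0)))   [R5 at 2.1.2]
3. pair(s(pair(b, b)), pair(k(s(pair(b, 0)), pair(s(b), e)), h(0)))  →  pair(s(pair(b, b)), pair(s(0), h(0)))   [R4 at 2.1]
4. pair(s(pair(b, b)), pair(s(0), h(0)))  →  pair(s(pair(b, b)), pair(s(0), 0))   [R1 at 2.2]

Reduce t₂ = s(pair(q(s(q(s(pair(b, 0))))), pair(b, q(k(s(pair(b, b)), pair(s(b), s(pair(0, 0)))))))):
1. s(pair(q(s(q(s(pair(b, 0))))), pair(b, q(k(s(pair(b, b)), pair(s(b), s(pair(0, 0))))))))  →  s(pair(q(s(pair(b, 0))), pair(b, q(k(s(pair(b, b)), pair(s(b), s(pair(0, 0))))))))   [R5 at 1.1]
2. s(pair(q(s(pair(b, 0))), pair(b, q(k(s(pair(b, b)), pair(s(b), s(pair(0, 0))))))))  →  s(pair(pair(b, 0), pair(b, q(k(s(pair(b, b)), pair(s(b), s(pair(0, 0))))))))   [R5 at 1.1]
3. s(pair(pair(b, 0), pair(b, q(k(s(pair(b, b)), pair(s(b), s(pair(0, 0))))))))  →  s(pair(pair(b, 0), pair(b, q(s(b)))))   [R4 at 1.2.2.1]
4. s(pair(pair(b, 0), pair(b, q(s(b)))))  →  s(pair(pair(b, 0), pair(b, b)))   [R5 at 1.2.2]

no — NF(t₁) = pair(s(pair(b, b)), pair(s(0), 0)), NF(t₂) = s(pair(pair(b, 0), pair(b, b)))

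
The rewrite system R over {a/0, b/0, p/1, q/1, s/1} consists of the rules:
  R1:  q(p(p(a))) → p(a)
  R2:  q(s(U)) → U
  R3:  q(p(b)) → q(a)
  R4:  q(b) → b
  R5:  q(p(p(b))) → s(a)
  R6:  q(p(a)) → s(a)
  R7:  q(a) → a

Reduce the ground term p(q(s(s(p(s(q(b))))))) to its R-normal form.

p(s(p(s(b))))

1. p(q(s(s(p(s(q(b)))))))  →  p(s(p(s(q(b)))))   [R2 at 1]
2. p(s(p(s(q(b)))))  →  p(s(p(s(b))))   [R4 at 1.1.1.1]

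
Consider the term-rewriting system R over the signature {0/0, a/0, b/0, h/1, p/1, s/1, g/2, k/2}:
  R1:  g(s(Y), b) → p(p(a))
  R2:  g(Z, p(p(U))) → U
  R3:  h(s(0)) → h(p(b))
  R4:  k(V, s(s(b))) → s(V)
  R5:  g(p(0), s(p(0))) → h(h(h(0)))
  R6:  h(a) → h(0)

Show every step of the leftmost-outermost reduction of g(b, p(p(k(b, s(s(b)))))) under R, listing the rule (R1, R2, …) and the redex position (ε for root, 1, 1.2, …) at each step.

1. g(b, p(p(k(b, s(s(b))))))  →  k(b, s(s(b)))   [R2 at ε]
2. k(b, s(s(b)))  →  s(b)   [R4 at ε]

s(b)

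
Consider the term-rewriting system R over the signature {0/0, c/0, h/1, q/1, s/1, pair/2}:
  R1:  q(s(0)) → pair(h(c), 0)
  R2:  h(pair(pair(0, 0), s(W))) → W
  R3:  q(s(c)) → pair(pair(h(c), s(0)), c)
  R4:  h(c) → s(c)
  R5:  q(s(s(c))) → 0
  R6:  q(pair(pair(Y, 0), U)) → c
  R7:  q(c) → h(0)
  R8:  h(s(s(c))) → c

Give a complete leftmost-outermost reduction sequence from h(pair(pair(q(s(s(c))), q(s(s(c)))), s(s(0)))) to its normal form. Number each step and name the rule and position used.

s(0)

1. h(pair(pair(q(s(s(c))), q(s(s(c)))), s(s(0))))  →  h(pair(pair(0, q(s(s(c)))), s(s(0))))   [R5 at 1.1.1]
2. h(pair(pair(0, q(s(s(c)))), s(s(0))))  →  h(pair(pair(0, 0), s(s(0))))   [R5 at 1.1.2]
3. h(pair(pair(0, 0), s(s(0))))  →  s(0)   [R2 at ε]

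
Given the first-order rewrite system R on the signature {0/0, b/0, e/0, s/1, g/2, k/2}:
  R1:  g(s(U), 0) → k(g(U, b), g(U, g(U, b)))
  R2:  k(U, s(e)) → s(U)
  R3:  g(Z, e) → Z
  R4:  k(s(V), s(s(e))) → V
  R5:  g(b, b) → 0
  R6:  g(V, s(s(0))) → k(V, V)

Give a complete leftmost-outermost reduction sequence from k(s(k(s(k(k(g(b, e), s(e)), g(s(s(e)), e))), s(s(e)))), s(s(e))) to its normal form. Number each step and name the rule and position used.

1. k(s(k(s(k(k(g(b, e), s(e)), g(s(s(e)), e))), s(s(e)))), s(s(e)))  →  k(s(k(k(g(b, e), s(e)), g(s(s(e)), e))), s(s(e)))   [R4 at ε]
2. k(s(k(k(g(b, e), s(e)), g(s(s(e)), e))), s(s(e)))  →  k(k(g(b, e), s(e)), g(s(s(e)), e))   [R4 at ε]
3. k(k(g(b, e), s(e)), g(s(s(e)), e))  →  k(s(g(b, e)), g(s(s(e)), e))   [R2 at 1]
4. k(s(g(b, e)), g(s(s(e)), e))  →  k(s(b), g(s(s(e)), e))   [R3 at 1.1]
5. k(s(b), g(s(s(e)), e))  →  k(s(b), s(s(e)))   [R3 at 2]
6. k(s(b), s(s(e)))  →  b   [R4 at ε]

b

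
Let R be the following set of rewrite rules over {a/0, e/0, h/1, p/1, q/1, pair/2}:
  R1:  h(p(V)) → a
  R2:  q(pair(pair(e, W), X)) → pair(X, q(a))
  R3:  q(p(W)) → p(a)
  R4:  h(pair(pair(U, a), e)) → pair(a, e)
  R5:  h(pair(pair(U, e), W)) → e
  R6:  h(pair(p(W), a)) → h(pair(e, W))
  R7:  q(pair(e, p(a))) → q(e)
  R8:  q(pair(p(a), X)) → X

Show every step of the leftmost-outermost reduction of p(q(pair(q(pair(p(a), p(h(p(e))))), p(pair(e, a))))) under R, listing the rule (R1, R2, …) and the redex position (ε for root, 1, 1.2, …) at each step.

1. p(q(pair(q(pair(p(a), p(h(p(e))))), p(pair(e, a)))))  →  p(q(pair(p(h(p(e))), p(pair(e, a)))))   [R8 at 1.1.1]
2. p(q(pair(p(h(p(e))), p(pair(e, a)))))  →  p(q(pair(p(a), p(pair(e, a)))))   [R1 at 1.1.1.1]
3. p(q(pair(p(a), p(pair(e, a)))))  →  p(p(pair(e, a)))   [R8 at 1]

p(p(pair(e, a)))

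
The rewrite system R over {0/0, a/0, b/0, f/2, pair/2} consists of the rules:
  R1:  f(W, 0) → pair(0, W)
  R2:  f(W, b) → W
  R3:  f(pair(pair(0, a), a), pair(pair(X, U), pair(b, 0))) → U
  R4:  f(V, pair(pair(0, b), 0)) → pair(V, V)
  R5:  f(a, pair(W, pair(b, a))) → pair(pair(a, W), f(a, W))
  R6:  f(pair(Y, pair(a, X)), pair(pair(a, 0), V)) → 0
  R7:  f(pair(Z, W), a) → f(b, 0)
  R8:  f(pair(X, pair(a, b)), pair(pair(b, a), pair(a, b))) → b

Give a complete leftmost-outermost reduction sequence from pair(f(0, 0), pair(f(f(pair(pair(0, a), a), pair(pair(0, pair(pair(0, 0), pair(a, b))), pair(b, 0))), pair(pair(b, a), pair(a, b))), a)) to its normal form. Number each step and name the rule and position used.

pair(pair(0, 0), pair(b, a))

1. pair(f(0, 0), pair(f(f(pair(pair(0, a), a), pair(pair(0, pair(pair(0, 0), pair(a, b))), pair(b, 0))), pair(pair(b, a), pair(a, b))), a))  →  pair(pair(0, 0), pair(f(f(pair(pair(0, a), a), pair(pair(0, pair(pair(0, 0), pair(a, b))), pair(b, 0))), pair(pair(b, a), pair(a, b))), a))   [R1 at 1]
2. pair(pair(0, 0), pair(f(f(pair(pair(0, a), a), pair(pair(0, pair(pair(0, 0), pair(a, b))), pair(b, 0))), pair(pair(b, a), pair(a, b))), a))  →  pair(pair(0, 0), pair(f(pair(pair(0, 0), pair(a, b)), pair(pair(b, a), pair(a, b))), a))   [R3 at 2.1.1]
3. pair(pair(0, 0), pair(f(pair(pair(0, 0), pair(a, b)), pair(pair(b, a), pair(a, b))), a))  →  pair(pair(0, 0), pair(b, a))   [R8 at 2.1]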